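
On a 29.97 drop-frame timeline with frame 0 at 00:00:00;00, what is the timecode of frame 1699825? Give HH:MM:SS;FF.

Ten DF minutes hold 17982 frames, so frame 1699825 lies in block 94 (frames 1690308–1708289) with 9517 frames into that block.
The block's first minute is 1800 frames and the rest 1798 each; 9517 frames reaches minute 5, so 94 × 18 + 5 × 2 = 1702 labels have been skipped so far.
Adding those back, label number 1699825 + 1702 = 1701527 at 30 labels/s is 56717 s + 17 f = 15 h 45 min 17 s frame 17, i.e. 15:45:17;17.

15:45:17;17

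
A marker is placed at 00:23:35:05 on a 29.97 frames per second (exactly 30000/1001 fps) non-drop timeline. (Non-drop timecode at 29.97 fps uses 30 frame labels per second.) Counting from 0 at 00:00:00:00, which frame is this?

42455

Total seconds to the label: (0 × 3600 + 23 × 60 + 35) = 1415.
Frame index = 1415 × 30 + 5 = 42455.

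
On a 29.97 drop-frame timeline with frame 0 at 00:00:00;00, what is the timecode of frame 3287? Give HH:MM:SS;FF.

00:01:49;19

Ten DF minutes hold 17982 frames, so frame 3287 lies in block 0 (frames 0–17981) with 3287 frames into that block.
The block's first minute is 1800 frames and the rest 1798 each; 3287 frames reaches minute 1, so 0 × 18 + 1 × 2 = 2 labels have been skipped so far.
Adding those back, label number 3287 + 2 = 3289 at 30 labels/s is 109 s + 19 f = 0 h 1 min 49 s frame 19, i.e. 00:01:49;19.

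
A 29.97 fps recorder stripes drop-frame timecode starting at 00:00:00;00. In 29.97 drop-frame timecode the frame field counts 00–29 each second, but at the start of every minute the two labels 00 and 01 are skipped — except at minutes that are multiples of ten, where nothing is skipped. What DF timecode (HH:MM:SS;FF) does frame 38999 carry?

Ten DF minutes hold 17982 frames, so frame 38999 lies in block 2 (frames 35964–53945) with 3035 frames into that block.
The block's first minute is 1800 frames and the rest 1798 each; 3035 frames reaches minute 1, so 2 × 18 + 1 × 2 = 38 labels have been skipped so far.
Adding those back, label number 38999 + 38 = 39037 at 30 labels/s is 1301 s + 7 f = 0 h 21 min 41 s frame 7, i.e. 00:21:41;07.

00:21:41;07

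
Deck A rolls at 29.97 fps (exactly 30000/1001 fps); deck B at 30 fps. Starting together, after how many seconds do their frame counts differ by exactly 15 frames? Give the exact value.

The gap grows by |30 − 30000/1001| = 30/1001 frames per second.
Time for a 15-frame gap: 15 ÷ (30/1001) = 500.5 s.

500.5 seconds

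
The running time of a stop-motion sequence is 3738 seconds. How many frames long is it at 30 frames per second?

112140 frames

Frames = 3738 × 30 = 112140.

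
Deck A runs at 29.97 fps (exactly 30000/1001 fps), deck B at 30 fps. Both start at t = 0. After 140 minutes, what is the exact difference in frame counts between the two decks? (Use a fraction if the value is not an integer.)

36000/143 frames

140 min = 8400 s.
A emits 30000/1001 × 8400 = 36000000/143 frames; B emits 30 × 8400 = 252000.
Difference = 36000/143 frames (≈ 251.7483); B is ahead of A.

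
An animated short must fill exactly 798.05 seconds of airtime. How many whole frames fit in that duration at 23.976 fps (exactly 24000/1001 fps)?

Frames = 798.05 × 24000/1001 = 1741200/91 ≈ 19134.0659.
Complete frames: 19134.

19134 frames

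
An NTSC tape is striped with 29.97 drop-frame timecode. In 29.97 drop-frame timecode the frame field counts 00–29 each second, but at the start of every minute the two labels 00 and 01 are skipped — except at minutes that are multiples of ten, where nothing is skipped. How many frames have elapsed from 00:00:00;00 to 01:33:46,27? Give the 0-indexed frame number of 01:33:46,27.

Complete 10-minute blocks: 9, each 17982 frames → 161838.
Remaining 3 whole minutes in the current block: 1800 + 2 × 1798 = 5396 frames.
Within the current minute: 46 × 30 + 27 − 2 = 1405 (labels ;00/;01 skipped at this minute). Total = 161838 + 5396 + 1405 = 168639.

168639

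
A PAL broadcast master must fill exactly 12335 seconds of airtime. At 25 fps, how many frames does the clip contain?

Frames = 12335 × 25 = 308375.

308375 frames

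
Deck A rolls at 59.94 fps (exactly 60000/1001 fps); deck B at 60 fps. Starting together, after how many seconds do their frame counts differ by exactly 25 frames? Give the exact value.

The gap grows by |60 − 60000/1001| = 60/1001 frames per second.
Time for a 25-frame gap: 25 ÷ (60/1001) = 5005/12 s.

5005/12 seconds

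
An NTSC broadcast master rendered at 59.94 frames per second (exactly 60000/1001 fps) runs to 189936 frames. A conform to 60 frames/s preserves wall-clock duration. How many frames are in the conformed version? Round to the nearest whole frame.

Frames at target rate = 189936 × (60) / (60000/1001) = 23765742/125 ≈ 190125.936.
Nearest whole frame: 190126.

190126 frames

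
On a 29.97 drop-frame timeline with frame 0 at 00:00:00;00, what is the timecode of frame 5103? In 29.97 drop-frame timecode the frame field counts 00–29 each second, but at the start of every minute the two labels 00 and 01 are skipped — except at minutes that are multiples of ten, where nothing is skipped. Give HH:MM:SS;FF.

Ten DF minutes hold 17982 frames, so frame 5103 lies in block 0 (frames 0–17981) with 5103 frames into that block.
The block's first minute is 1800 frames and the rest 1798 each; 5103 frames reaches minute 2, so 0 × 18 + 2 × 2 = 4 labels have been skipped so far.
Adding those back, label number 5103 + 4 = 5107 at 30 labels/s is 170 s + 7 f = 0 h 2 min 50 s frame 7, i.e. 00:02:50;07.

00:02:50;07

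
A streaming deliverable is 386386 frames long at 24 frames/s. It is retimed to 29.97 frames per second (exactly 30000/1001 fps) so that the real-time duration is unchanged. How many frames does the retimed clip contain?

Target frames = source frames × (target rate / source rate) = 386386 × (30000/1001)/(24) = 386386 × 1250/1001 = 482500.

482500 frames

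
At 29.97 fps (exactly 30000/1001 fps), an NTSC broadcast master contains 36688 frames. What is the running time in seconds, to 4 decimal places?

Running time = 36688 × 1001/30000 = 2295293/1875 s ≈ 1224.1563 s.

1224.1563 seconds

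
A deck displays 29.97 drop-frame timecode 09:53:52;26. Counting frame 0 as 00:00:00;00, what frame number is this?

1067918

Complete 10-minute blocks: 59, each 17982 frames → 1060938.
Remaining 3 whole minutes in the current block: 1800 + 2 × 1798 = 5396 frames.
Within the current minute: 52 × 30 + 26 − 2 = 1584 (labels ;00/;01 skipped at this minute). Total = 1060938 + 5396 + 1584 = 1067918.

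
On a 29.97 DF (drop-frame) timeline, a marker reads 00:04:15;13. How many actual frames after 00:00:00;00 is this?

As if non-drop at 30 labels/s: (0 × 3600 + 4 × 60 + 15) × 30 + 13 = 7663.
Minute boundaries passed: 4; those not divisible by 10: 4 − 0 = 4; dropped labels = 2 × 4 = 8.
Actual frame index = 7663 − 8 = 7655.

7655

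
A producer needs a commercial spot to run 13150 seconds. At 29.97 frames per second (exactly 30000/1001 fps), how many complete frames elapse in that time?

394105 frames

Frames = 13150 × 30000/1001 = 394500000/1001 ≈ 394105.8941.
Complete frames: 394105.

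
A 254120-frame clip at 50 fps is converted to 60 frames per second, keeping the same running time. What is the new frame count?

Target frames = source frames × (target rate / source rate) = 254120 × (60)/(50) = 254120 × 6/5 = 304944.

304944 frames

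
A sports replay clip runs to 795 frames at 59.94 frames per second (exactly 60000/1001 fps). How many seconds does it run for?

13.26325 seconds

Running time = 795 / (60000/1001) = 13.26325 s.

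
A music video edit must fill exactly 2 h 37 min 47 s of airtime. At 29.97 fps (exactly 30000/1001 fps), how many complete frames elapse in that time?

283726 frames

2 h 37 min 47 s = 9467 s.
Frames = 9467 × 30000/1001 = 284010000/1001 ≈ 283726.2737.
Complete frames: 283726.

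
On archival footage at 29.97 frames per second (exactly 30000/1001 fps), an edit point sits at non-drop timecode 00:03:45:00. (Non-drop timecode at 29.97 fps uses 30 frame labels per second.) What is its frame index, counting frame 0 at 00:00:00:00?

frame 6750

Total seconds to the label: (0 × 3600 + 3 × 60 + 45) = 225.
Frame index = 225 × 30 + 0 = 6750.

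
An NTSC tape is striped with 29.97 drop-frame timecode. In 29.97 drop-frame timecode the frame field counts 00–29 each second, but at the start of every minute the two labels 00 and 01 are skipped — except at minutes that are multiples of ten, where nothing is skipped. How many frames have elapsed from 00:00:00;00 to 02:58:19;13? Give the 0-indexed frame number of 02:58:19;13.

320661

Complete 10-minute blocks: 17, each 17982 frames → 305694.
Remaining 8 whole minutes in the current block: 1800 + 7 × 1798 = 14386 frames.
Within the current minute: 19 × 30 + 13 − 2 = 581 (labels ;00/;01 skipped at this minute). Total = 305694 + 14386 + 581 = 320661.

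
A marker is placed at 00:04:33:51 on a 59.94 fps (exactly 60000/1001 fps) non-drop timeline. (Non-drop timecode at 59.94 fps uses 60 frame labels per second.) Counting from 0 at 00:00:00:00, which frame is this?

16431

Total seconds to the label: (0 × 3600 + 4 × 60 + 33) = 273.
Frame index = 273 × 60 + 51 = 16431.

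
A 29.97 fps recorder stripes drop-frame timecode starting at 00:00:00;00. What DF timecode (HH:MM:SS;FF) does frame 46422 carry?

Ten DF minutes hold 17982 frames, so frame 46422 lies in block 2 (frames 35964–53945) with 10458 frames into that block.
The block's first minute is 1800 frames and the rest 1798 each; 10458 frames reaches minute 5, so 2 × 18 + 5 × 2 = 46 labels have been skipped so far.
Adding those back, label number 46422 + 46 = 46468 at 30 labels/s is 1548 s + 28 f = 0 h 25 min 48 s frame 28, i.e. 00:25:48;28.

00:25:48;28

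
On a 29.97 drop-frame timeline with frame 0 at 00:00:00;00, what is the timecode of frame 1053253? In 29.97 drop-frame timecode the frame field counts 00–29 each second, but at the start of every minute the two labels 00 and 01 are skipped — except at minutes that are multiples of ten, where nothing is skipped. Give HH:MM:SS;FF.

Each 10-minute DF block holds 10 × 60 × 30 − 9 × 2 = 17982 frames. 1053253 ÷ 17982 → 58 full blocks, remainder 10297.
Within the partial block the first minute is 1800 frames and each further minute 1798, so 5 further minute boundaries passed. Total skipped labels = 18 × 58 + 2 × 5 = 1054.
Non-drop label index = 1053253 + 1054 = 1054307; at 30 labels/s that is 09:45:43:17, i.e. DF 09:45:43;17.

09:45:43;17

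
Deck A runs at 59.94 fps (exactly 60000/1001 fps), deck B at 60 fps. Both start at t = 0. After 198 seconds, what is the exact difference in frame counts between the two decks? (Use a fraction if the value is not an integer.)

A emits 60000/1001 × 198 = 1080000/91 frames; B emits 60 × 198 = 11880.
Difference = 1080/91 frames (≈ 11.8681); B is ahead of A.

1080/91 frames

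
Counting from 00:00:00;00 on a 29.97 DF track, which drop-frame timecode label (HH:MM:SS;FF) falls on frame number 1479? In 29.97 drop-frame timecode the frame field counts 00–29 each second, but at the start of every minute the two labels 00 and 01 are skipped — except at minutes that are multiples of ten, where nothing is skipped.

00:00:49;09

Each 10-minute DF block holds 10 × 60 × 30 − 9 × 2 = 17982 frames. 1479 ÷ 17982 → 0 full blocks, remainder 1479.
Within the partial block the first minute is 1800 frames and each further minute 1798, so 0 further minute boundaries passed. Total skipped labels = 18 × 0 + 2 × 0 = 0.
Non-drop label index = 1479 + 0 = 1479; at 30 labels/s that is 00:00:49:09, i.e. DF 00:00:49;09.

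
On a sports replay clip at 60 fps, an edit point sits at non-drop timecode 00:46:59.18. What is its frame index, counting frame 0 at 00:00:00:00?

Total seconds to the label: (0 × 3600 + 46 × 60 + 59) = 2819.
Frame index = 2819 × 60 + 18 = 169158.

frame 169158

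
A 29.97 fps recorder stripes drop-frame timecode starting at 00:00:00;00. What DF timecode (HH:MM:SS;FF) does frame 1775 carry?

Ten DF minutes hold 17982 frames, so frame 1775 lies in block 0 (frames 0–17981) with 1775 frames into that block.
The block's first minute is 1800 frames and the rest 1798 each; 1775 frames reaches minute 0, so 0 × 18 + 0 × 2 = 0 labels have been skipped so far.
Adding those back, label number 1775 + 0 = 1775 at 30 labels/s is 59 s + 5 f = 0 h 0 min 59 s frame 5, i.e. 00:00:59;05.

00:00:59;05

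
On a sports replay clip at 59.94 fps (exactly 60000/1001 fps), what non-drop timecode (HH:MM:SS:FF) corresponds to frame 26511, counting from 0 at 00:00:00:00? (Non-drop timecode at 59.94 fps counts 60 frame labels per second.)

00:07:21:51

26511 ÷ 60 = 441 full seconds, remainder 51 frames.
441 s = 0 h 7 min 21 s.
Timecode: 00:07:21:51.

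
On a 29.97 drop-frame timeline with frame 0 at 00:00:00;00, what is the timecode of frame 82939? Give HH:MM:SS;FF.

00:46:07;13

Ten DF minutes hold 17982 frames, so frame 82939 lies in block 4 (frames 71928–89909) with 11011 frames into that block.
The block's first minute is 1800 frames and the rest 1798 each; 11011 frames reaches minute 6, so 4 × 18 + 6 × 2 = 84 labels have been skipped so far.
Adding those back, label number 82939 + 84 = 83023 at 30 labels/s is 2767 s + 13 f = 0 h 46 min 7 s frame 13, i.e. 00:46:07;13.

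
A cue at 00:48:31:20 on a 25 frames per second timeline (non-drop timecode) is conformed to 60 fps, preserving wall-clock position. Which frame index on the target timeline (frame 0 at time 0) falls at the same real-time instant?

Source frame index: (0×3600 + 48×60 + 31) × 25 + 20 = 72795.
Real time: 72795 / (25) = 14559/5 s.
Target frame: (14559/5) × (60) = 174708.

frame 174708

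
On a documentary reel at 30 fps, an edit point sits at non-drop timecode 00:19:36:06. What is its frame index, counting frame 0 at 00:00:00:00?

frame 35286

Total seconds to the label: (0 × 3600 + 19 × 60 + 36) = 1176.
Frame index = 1176 × 30 + 6 = 35286.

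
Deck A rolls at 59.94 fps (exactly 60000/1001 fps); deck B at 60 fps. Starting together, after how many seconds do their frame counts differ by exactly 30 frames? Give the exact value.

The gap grows by |60 − 60000/1001| = 60/1001 frames per second.
Time for a 30-frame gap: 30 ÷ (60/1001) = 500.5 s.

500.5 seconds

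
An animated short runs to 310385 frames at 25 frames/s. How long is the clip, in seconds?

12415.4 seconds

Running time = 310385 / (25) = 12415.4 s.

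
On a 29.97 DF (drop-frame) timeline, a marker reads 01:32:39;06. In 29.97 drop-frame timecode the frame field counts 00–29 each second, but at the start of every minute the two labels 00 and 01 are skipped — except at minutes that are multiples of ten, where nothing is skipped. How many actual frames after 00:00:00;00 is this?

Complete 10-minute blocks: 9, each 17982 frames → 161838.
Remaining 2 whole minutes in the current block: 1800 + 1 × 1798 = 3598 frames.
Within the current minute: 39 × 30 + 6 − 2 = 1174 (labels ;00/;01 skipped at this minute). Total = 161838 + 3598 + 1174 = 166610.

166610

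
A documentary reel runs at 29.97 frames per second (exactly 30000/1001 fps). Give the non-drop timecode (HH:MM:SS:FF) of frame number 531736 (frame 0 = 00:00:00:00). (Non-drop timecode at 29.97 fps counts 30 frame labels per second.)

04:55:24:16

531736 ÷ 30 = 17724 full seconds, remainder 16 frames.
17724 s = 4 h 55 min 24 s.
Timecode: 04:55:24:16.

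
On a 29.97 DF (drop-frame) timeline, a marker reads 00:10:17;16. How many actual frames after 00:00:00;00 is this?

18508

As if non-drop at 30 labels/s: (0 × 3600 + 10 × 60 + 17) × 30 + 16 = 18526.
Minute boundaries passed: 10; those not divisible by 10: 10 − 1 = 9; dropped labels = 2 × 9 = 18.
Actual frame index = 18526 − 18 = 18508.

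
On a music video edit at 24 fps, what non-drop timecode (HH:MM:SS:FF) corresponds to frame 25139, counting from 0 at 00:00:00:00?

25139 ÷ 24 = 1047 full seconds, remainder 11 frames.
1047 s = 0 h 17 min 27 s.
Timecode: 00:17:27:11.

00:17:27:11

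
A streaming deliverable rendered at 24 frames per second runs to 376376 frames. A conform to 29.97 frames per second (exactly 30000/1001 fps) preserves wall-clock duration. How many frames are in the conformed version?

470000 frames

Target frames = source frames × (target rate / source rate) = 376376 × (30000/1001)/(24) = 376376 × 1250/1001 = 470000.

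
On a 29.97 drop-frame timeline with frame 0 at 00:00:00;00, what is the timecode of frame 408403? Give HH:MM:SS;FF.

03:47:07;03

Each 10-minute DF block holds 10 × 60 × 30 − 9 × 2 = 17982 frames. 408403 ÷ 17982 → 22 full blocks, remainder 12799.
Within the partial block the first minute is 1800 frames and each further minute 1798, so 7 further minute boundaries passed. Total skipped labels = 18 × 22 + 2 × 7 = 410.
Non-drop label index = 408403 + 410 = 408813; at 30 labels/s that is 03:47:07:03, i.e. DF 03:47:07;03.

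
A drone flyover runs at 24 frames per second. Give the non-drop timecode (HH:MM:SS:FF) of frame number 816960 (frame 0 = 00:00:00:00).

816960 ÷ 24 = 34040 full seconds, remainder 0 frames.
34040 s = 9 h 27 min 20 s.
Timecode: 09:27:20:00.

09:27:20:00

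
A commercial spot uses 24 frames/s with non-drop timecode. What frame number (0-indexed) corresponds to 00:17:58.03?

25875

Total seconds to the label: (0 × 3600 + 17 × 60 + 58) = 1078.
Frame index = 1078 × 24 + 3 = 25875.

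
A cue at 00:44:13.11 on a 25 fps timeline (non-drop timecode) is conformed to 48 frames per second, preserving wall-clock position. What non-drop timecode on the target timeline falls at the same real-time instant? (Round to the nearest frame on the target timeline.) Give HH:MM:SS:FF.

00:44:13:21

Source frame index: (0×3600 + 44×60 + 13) × 25 + 11 = 66336.
Real time: 66336 / (25) = 66336/25 s.
Target frame: (66336/25) × (48) = 3184128/25 ≈ 127365.120 → 127365.
At 48 labels/s: frame 127365 → 00:44:13:21.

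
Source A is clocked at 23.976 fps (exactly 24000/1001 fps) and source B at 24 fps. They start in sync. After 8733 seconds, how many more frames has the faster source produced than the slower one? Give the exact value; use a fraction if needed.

A emits 24000/1001 × 8733 = 209592000/1001 frames; B emits 24 × 8733 = 209592.
Difference = 209592/1001 frames (≈ 209.3826); B is ahead of A.

209592/1001 frames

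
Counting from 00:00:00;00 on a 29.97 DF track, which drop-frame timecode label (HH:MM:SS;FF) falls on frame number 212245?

Each 10-minute DF block holds 10 × 60 × 30 − 9 × 2 = 17982 frames. 212245 ÷ 17982 → 11 full blocks, remainder 14443.
Within the partial block the first minute is 1800 frames and each further minute 1798, so 8 further minute boundaries passed. Total skipped labels = 18 × 11 + 2 × 8 = 214.
Non-drop label index = 212245 + 214 = 212459; at 30 labels/s that is 01:58:01:29, i.e. DF 01:58:01;29.

01:58:01;29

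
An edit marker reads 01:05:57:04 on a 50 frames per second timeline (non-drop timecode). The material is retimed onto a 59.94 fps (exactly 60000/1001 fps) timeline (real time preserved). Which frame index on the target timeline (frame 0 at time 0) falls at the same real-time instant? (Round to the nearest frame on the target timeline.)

Source frame index: (1×3600 + 5×60 + 57) × 50 + 4 = 197854.
Real time: 197854 / (50) = 98927/25 s.
Target frame: (98927/25) × (60000/1001) = 237424800/1001 ≈ 237187.612 → 237188.

frame 237188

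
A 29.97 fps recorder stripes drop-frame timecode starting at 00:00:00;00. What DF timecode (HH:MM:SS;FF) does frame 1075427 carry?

09:58:03;15

Each 10-minute DF block holds 10 × 60 × 30 − 9 × 2 = 17982 frames. 1075427 ÷ 17982 → 59 full blocks, remainder 14489.
Within the partial block the first minute is 1800 frames and each further minute 1798, so 8 further minute boundaries passed. Total skipped labels = 18 × 59 + 2 × 8 = 1078.
Non-drop label index = 1075427 + 1078 = 1076505; at 30 labels/s that is 09:58:03:15, i.e. DF 09:58:03;15.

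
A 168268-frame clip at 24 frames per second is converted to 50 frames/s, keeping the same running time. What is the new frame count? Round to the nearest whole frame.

350558 frames

Frames at target rate = 168268 × (50) / (24) = 1051675/3 ≈ 350558.333.
Nearest whole frame: 350558.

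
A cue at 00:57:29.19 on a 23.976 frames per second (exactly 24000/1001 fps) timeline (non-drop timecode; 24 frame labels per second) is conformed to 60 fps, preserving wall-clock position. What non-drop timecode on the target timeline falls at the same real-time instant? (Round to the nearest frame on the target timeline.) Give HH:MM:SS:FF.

00:57:33:14

Source frame index: (0×3600 + 57×60 + 29) × 24 + 19 = 82795.
Real time: 82795 / (24000/1001) = 16575559/4800 s.
Target frame: (16575559/4800) × (60) = 16575559/80 ≈ 207194.487 → 207194.
At 60 labels/s: frame 207194 → 00:57:33:14.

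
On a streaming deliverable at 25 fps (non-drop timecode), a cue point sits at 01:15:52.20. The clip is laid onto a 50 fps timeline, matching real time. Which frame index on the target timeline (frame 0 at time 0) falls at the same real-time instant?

frame 227640

Source frame index: (1×3600 + 15×60 + 52) × 25 + 20 = 113820.
Real time: 113820 / (25) = 22764/5 s.
Target frame: (22764/5) × (50) = 227640.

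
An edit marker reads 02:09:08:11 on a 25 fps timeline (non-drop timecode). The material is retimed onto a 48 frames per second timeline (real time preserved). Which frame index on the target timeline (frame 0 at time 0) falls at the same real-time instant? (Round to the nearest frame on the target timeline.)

Source frame index: (2×3600 + 9×60 + 8) × 25 + 11 = 193711.
Real time: 193711 / (25) = 193711/25 s.
Target frame: (193711/25) × (48) = 9298128/25 ≈ 371925.120 → 371925.

frame 371925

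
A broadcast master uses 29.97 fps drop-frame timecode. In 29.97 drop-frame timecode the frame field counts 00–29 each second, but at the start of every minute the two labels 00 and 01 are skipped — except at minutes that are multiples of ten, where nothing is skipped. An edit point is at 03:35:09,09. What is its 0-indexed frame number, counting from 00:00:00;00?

As if non-drop at 30 labels/s: (3 × 3600 + 35 × 60 + 9) × 30 + 9 = 387279.
Minute boundaries passed: 215; those not divisible by 10: 215 − 21 = 194; dropped labels = 2 × 194 = 388.
Actual frame index = 387279 − 388 = 386891.

386891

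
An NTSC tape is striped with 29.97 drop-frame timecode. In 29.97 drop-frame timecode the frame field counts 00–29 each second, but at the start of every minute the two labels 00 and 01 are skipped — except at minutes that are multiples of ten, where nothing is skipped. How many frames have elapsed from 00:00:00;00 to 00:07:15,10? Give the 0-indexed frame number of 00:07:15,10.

13046

Complete 10-minute blocks: 0, each 17982 frames → 0.
Remaining 7 whole minutes in the current block: 1800 + 6 × 1798 = 12588 frames.
Within the current minute: 15 × 30 + 10 − 2 = 458 (labels ;00/;01 skipped at this minute). Total = 0 + 12588 + 458 = 13046.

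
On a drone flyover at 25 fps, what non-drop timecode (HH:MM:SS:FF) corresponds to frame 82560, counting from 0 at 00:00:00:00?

00:55:02:10

82560 ÷ 25 = 3302 full seconds, remainder 10 frames.
3302 s = 0 h 55 min 2 s.
Timecode: 00:55:02:10.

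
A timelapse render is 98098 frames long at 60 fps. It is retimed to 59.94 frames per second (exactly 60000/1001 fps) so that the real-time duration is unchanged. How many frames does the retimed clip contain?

98000 frames

Target frames = source frames × (target rate / source rate) = 98098 × (60000/1001)/(60) = 98098 × 1000/1001 = 98000.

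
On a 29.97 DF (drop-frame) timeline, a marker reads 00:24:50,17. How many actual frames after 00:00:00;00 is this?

As if non-drop at 30 labels/s: (0 × 3600 + 24 × 60 + 50) × 30 + 17 = 44717.
Minute boundaries passed: 24; those not divisible by 10: 24 − 2 = 22; dropped labels = 2 × 22 = 44.
Actual frame index = 44717 − 44 = 44673.

44673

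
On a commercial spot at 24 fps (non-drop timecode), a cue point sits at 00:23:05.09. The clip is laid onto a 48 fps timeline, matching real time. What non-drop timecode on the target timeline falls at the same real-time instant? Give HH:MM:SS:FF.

Source frame index: (0×3600 + 23×60 + 5) × 24 + 9 = 33249.
Real time: 33249 / (24) = 11083/8 s.
Target frame: (11083/8) × (48) = 66498.
At 48 labels/s: frame 66498 → 00:23:05:18.

00:23:05:18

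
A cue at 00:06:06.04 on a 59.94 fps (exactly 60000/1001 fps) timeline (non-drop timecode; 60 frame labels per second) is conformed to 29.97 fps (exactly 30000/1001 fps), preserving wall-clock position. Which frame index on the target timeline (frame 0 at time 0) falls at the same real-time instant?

frame 10982

Source frame index: (0×3600 + 6×60 + 6) × 60 + 4 = 21964.
Real time: 21964 / (60000/1001) = 5496491/15000 s.
Target frame: (5496491/15000) × (30000/1001) = 10982.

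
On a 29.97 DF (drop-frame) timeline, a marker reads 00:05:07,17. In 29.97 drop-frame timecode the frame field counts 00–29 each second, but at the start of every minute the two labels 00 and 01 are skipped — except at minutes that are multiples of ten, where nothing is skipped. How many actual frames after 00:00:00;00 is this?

Complete 10-minute blocks: 0, each 17982 frames → 0.
Remaining 5 whole minutes in the current block: 1800 + 4 × 1798 = 8992 frames.
Within the current minute: 7 × 30 + 17 − 2 = 225 (labels ;00/;01 skipped at this minute). Total = 0 + 8992 + 225 = 9217.

9217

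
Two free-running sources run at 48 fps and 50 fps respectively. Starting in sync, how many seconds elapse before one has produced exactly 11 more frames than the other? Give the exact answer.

The gap grows by |50 − 48| = 2 frames per second.
Time for a 11-frame gap: 11 ÷ (2) = 5.5 s.

5.5 seconds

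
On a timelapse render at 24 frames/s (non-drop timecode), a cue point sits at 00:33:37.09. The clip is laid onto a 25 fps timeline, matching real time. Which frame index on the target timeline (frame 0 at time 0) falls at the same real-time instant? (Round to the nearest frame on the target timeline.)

frame 50434

Source frame index: (0×3600 + 33×60 + 37) × 24 + 9 = 48417.
Real time: 48417 / (24) = 16139/8 s.
Target frame: (16139/8) × (25) = 403475/8 ≈ 50434.375 → 50434.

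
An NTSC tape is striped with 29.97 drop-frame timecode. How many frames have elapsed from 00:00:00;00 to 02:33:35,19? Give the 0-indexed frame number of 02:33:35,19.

276193

Complete 10-minute blocks: 15, each 17982 frames → 269730.
Remaining 3 whole minutes in the current block: 1800 + 2 × 1798 = 5396 frames.
Within the current minute: 35 × 30 + 19 − 2 = 1067 (labels ;00/;01 skipped at this minute). Total = 269730 + 5396 + 1067 = 276193.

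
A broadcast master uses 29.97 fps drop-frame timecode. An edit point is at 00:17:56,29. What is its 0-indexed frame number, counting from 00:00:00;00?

As if non-drop at 30 labels/s: (0 × 3600 + 17 × 60 + 56) × 30 + 29 = 32309.
Minute boundaries passed: 17; those not divisible by 10: 17 − 1 = 16; dropped labels = 2 × 16 = 32.
Actual frame index = 32309 − 32 = 32277.

32277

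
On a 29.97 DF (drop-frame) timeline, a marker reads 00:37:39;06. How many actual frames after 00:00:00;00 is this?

Complete 10-minute blocks: 3, each 17982 frames → 53946.
Remaining 7 whole minutes in the current block: 1800 + 6 × 1798 = 12588 frames.
Within the current minute: 39 × 30 + 6 − 2 = 1174 (labels ;00/;01 skipped at this minute). Total = 53946 + 12588 + 1174 = 67708.

67708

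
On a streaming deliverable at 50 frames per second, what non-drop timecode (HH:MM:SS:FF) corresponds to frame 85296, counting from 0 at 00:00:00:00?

00:28:25:46

85296 ÷ 50 = 1705 full seconds, remainder 46 frames.
1705 s = 0 h 28 min 25 s.
Timecode: 00:28:25:46.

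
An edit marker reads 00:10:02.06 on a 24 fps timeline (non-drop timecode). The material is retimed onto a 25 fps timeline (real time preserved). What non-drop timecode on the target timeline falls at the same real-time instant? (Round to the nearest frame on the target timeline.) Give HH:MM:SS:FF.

00:10:02:06

Source frame index: (0×3600 + 10×60 + 2) × 24 + 6 = 14454.
Real time: 14454 / (24) = 2409/4 s.
Target frame: (2409/4) × (25) = 60225/4 ≈ 15056.250 → 15056.
At 25 labels/s: frame 15056 → 00:10:02:06.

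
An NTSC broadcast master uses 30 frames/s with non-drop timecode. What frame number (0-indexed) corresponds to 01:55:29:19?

207889

Total seconds to the label: (1 × 3600 + 55 × 60 + 29) = 6929.
Frame index = 6929 × 30 + 19 = 207889.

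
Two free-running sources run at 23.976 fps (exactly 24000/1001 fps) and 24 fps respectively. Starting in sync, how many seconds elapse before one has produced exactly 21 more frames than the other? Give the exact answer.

The gap grows by |24 − 24000/1001| = 24/1001 frames per second.
Time for a 21-frame gap: 21 ÷ (24/1001) = 875.875 s.

875.875 seconds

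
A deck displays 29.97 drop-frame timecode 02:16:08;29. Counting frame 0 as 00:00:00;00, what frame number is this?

244823

Complete 10-minute blocks: 13, each 17982 frames → 233766.
Remaining 6 whole minutes in the current block: 1800 + 5 × 1798 = 10790 frames.
Within the current minute: 8 × 30 + 29 − 2 = 267 (labels ;00/;01 skipped at this minute). Total = 233766 + 10790 + 267 = 244823.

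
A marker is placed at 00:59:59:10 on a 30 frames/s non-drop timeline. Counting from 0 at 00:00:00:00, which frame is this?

frame 107980

Total seconds to the label: (0 × 3600 + 59 × 60 + 59) = 3599.
Frame index = 3599 × 30 + 10 = 107980.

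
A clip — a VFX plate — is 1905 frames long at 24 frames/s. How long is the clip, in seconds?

79.375 seconds

Running time = 1905 / (24) = 79.375 s.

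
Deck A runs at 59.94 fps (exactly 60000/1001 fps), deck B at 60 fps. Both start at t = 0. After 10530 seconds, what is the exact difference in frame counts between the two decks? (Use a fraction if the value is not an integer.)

48600/77 frames

A emits 60000/1001 × 10530 = 48600000/77 frames; B emits 60 × 10530 = 631800.
Difference = 48600/77 frames (≈ 631.1688); B is ahead of A.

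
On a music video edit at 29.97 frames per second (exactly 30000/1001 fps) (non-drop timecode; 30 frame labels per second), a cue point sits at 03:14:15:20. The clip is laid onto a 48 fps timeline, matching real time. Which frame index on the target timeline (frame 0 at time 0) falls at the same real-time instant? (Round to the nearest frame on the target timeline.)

Source frame index: (3×3600 + 14×60 + 15) × 30 + 20 = 349670.
Real time: 349670 / (30000/1001) = 35001967/3000 s.
Target frame: (35001967/3000) × (48) = 70003934/125 ≈ 560031.472 → 560031.

frame 560031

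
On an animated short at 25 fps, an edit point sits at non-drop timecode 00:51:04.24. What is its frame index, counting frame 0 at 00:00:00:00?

Total seconds to the label: (0 × 3600 + 51 × 60 + 4) = 3064.
Frame index = 3064 × 25 + 24 = 76624.

76624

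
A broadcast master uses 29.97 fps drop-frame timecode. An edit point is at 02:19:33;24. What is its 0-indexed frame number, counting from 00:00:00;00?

As if non-drop at 30 labels/s: (2 × 3600 + 19 × 60 + 33) × 30 + 24 = 251214.
Minute boundaries passed: 139; those not divisible by 10: 139 − 13 = 126; dropped labels = 2 × 126 = 252.
Actual frame index = 251214 − 252 = 250962.

250962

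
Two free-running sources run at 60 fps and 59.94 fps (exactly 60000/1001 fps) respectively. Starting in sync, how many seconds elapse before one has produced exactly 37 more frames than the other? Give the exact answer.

The gap grows by |60000/1001 − 60| = 60/1001 frames per second.
Time for a 37-frame gap: 37 ÷ (60/1001) = 37037/60 s.

37037/60 seconds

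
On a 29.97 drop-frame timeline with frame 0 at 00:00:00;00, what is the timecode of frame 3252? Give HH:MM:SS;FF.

00:01:48;14

Each 10-minute DF block holds 10 × 60 × 30 − 9 × 2 = 17982 frames. 3252 ÷ 17982 → 0 full blocks, remainder 3252.
Within the partial block the first minute is 1800 frames and each further minute 1798, so 1 further minute boundary passed. Total skipped labels = 18 × 0 + 2 × 1 = 2.
Non-drop label index = 3252 + 2 = 3254; at 30 labels/s that is 00:01:48:14, i.e. DF 00:01:48;14.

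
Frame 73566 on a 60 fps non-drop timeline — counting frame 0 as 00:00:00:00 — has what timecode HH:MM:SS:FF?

00:20:26:06

73566 ÷ 60 = 1226 full seconds, remainder 6 frames.
1226 s = 0 h 20 min 26 s.
Timecode: 00:20:26:06.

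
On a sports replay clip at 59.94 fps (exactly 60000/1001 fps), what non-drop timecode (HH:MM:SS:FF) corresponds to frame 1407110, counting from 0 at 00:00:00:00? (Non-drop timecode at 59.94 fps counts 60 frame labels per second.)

1407110 ÷ 60 = 23451 full seconds, remainder 50 frames.
23451 s = 6 h 30 min 51 s.
Timecode: 06:30:51:50.

06:30:51:50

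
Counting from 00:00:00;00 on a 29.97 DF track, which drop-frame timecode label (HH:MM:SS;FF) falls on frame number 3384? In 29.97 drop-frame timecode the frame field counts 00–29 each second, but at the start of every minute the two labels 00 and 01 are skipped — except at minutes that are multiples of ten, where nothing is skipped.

00:01:52;26

Each 10-minute DF block holds 10 × 60 × 30 − 9 × 2 = 17982 frames. 3384 ÷ 17982 → 0 full blocks, remainder 3384.
Within the partial block the first minute is 1800 frames and each further minute 1798, so 1 further minute boundary passed. Total skipped labels = 18 × 0 + 2 × 1 = 2.
Non-drop label index = 3384 + 2 = 3386; at 30 labels/s that is 00:01:52:26, i.e. DF 00:01:52;26.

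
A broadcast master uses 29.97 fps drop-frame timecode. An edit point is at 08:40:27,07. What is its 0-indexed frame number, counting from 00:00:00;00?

935881

Complete 10-minute blocks: 52, each 17982 frames → 935064.
Remaining 0 whole minutes in the current block: 0 frames.
Within the current minute: 27 × 30 + 7 = 817. Total = 935064 + 0 + 817 = 935881.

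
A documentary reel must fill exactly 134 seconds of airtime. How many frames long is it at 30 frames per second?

Frames = 134 × 30 = 4020.

4020 frames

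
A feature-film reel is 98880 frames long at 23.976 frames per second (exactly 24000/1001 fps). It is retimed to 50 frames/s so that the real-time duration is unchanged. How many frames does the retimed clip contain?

Target frames = source frames × (target rate / source rate) = 98880 × (50)/(24000/1001) = 98880 × 1001/480 = 206206.

206206 frames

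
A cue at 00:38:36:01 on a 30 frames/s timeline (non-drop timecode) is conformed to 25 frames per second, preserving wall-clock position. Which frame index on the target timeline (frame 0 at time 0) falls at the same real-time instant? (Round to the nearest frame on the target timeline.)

Source frame index: (0×3600 + 38×60 + 36) × 30 + 1 = 69481.
Real time: 69481 / (30) = 69481/30 s.
Target frame: (69481/30) × (25) = 347405/6 ≈ 57900.833 → 57901.

frame 57901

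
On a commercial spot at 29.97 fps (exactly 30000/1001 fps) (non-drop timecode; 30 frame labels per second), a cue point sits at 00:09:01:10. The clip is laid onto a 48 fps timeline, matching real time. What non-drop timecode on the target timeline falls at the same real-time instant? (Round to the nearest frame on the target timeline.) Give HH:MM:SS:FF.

Source frame index: (0×3600 + 9×60 + 1) × 30 + 10 = 16240.
Real time: 16240 / (30000/1001) = 203203/375 s.
Target frame: (203203/375) × (48) = 3251248/125 ≈ 26009.984 → 26010.
At 48 labels/s: frame 26010 → 00:09:01:42.

00:09:01:42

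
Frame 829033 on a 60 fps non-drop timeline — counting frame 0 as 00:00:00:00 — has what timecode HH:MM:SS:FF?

03:50:17:13

829033 ÷ 60 = 13817 full seconds, remainder 13 frames.
13817 s = 3 h 50 min 17 s.
Timecode: 03:50:17:13.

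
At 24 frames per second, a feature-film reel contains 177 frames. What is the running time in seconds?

7.375 seconds

Running time = 177 / (24) = 7.375 s.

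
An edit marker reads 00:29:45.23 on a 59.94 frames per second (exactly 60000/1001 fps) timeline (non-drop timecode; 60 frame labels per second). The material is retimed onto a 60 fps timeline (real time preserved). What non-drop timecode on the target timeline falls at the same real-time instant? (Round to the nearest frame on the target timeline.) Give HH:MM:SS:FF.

00:29:47:10

Source frame index: (0×3600 + 29×60 + 45) × 60 + 23 = 107123.
Real time: 107123 / (60000/1001) = 107230123/60000 s.
Target frame: (107230123/60000) × (60) = 107230123/1000 ≈ 107230.123 → 107230.
At 60 labels/s: frame 107230 → 00:29:47:10.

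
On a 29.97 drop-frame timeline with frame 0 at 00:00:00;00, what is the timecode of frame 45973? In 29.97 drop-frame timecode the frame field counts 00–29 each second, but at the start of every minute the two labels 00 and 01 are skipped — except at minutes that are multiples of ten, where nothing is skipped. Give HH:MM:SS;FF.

00:25:33;29

Ten DF minutes hold 17982 frames, so frame 45973 lies in block 2 (frames 35964–53945) with 10009 frames into that block.
The block's first minute is 1800 frames and the rest 1798 each; 10009 frames reaches minute 5, so 2 × 18 + 5 × 2 = 46 labels have been skipped so far.
Adding those back, label number 45973 + 46 = 46019 at 30 labels/s is 1533 s + 29 f = 0 h 25 min 33 s frame 29, i.e. 00:25:33;29.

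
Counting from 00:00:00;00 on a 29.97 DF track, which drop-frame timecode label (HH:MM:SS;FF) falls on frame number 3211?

00:01:47;03

Each 10-minute DF block holds 10 × 60 × 30 − 9 × 2 = 17982 frames. 3211 ÷ 17982 → 0 full blocks, remainder 3211.
Within the partial block the first minute is 1800 frames and each further minute 1798, so 1 further minute boundary passed. Total skipped labels = 18 × 0 + 2 × 1 = 2.
Non-drop label index = 3211 + 2 = 3213; at 30 labels/s that is 00:01:47:03, i.e. DF 00:01:47;03.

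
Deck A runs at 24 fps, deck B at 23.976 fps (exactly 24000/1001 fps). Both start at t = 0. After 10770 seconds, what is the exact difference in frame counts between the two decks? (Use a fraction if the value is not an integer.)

258480/1001 frames

A emits 24 × 10770 = 258480 frames; B emits 24000/1001 × 10770 = 258480000/1001.
Difference = 258480/1001 frames (≈ 258.2218); B is behind A.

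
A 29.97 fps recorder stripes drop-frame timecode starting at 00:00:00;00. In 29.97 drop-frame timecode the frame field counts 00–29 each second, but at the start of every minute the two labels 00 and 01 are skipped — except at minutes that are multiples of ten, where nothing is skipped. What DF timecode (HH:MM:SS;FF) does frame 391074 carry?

03:37:28;26

Each 10-minute DF block holds 10 × 60 × 30 − 9 × 2 = 17982 frames. 391074 ÷ 17982 → 21 full blocks, remainder 13452.
Within the partial block the first minute is 1800 frames and each further minute 1798, so 7 further minute boundaries passed. Total skipped labels = 18 × 21 + 2 × 7 = 392.
Non-drop label index = 391074 + 392 = 391466; at 30 labels/s that is 03:37:28:26, i.e. DF 03:37:28;26.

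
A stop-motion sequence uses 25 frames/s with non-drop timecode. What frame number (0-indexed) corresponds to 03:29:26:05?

Total seconds to the label: (3 × 3600 + 29 × 60 + 26) = 12566.
Frame index = 12566 × 25 + 5 = 314155.

frame 314155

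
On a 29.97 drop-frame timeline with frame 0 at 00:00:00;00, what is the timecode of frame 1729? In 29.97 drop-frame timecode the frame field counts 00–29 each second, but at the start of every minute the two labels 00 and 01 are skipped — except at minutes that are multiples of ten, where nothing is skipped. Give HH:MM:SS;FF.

00:00:57;19

Each 10-minute DF block holds 10 × 60 × 30 − 9 × 2 = 17982 frames. 1729 ÷ 17982 → 0 full blocks, remainder 1729.
Within the partial block the first minute is 1800 frames and each further minute 1798, so 0 further minute boundaries passed. Total skipped labels = 18 × 0 + 2 × 0 = 0.
Non-drop label index = 1729 + 0 = 1729; at 30 labels/s that is 00:00:57:19, i.e. DF 00:00:57;19.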